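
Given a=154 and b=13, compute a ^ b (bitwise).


154 ^ 13 = 151

151


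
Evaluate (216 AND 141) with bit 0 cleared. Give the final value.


Step 1: 216 & 141 = 136
Step 2: 136 & ~(1 << 0) = 136

136


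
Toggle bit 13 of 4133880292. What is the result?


4133880292 ^ (1 << 13) = 4133880292 ^ 8192 = 4133888484

4133888484


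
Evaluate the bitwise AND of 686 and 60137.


0b1010101110 & 0b1110101011101001 = 0b1010101000 = 680

680


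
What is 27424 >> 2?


0b110101100100000 >> 2 = 0b1101011001000 = 6856

6856


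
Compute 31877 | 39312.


0b111110010000101 | 0b1001100110010000 = 0b1111110110010101 = 64917

64917


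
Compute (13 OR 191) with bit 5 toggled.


Step 1: 13 | 191 = 191
Step 2: 191 ^ (1 << 5) = 191 ^ 32 = 159

159


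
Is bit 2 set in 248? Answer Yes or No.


0b11111000, bit 2 = 0. No

No


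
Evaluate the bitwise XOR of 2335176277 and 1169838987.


0b10001011001011111111011001010101 ^ 0b1000101101110100101001110001011 = 0b11001110100101011010010111011110 = 3465913822

3465913822


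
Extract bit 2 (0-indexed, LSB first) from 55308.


0b1101100000001100, position 2 = 1

1


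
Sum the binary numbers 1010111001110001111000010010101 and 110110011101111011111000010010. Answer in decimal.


1010111001110001111000010010101 + 110110011101111011111000010010 = 10001101101100001010111010100111 = 2377166503

2377166503


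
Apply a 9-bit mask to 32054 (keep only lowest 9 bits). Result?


32054 & 511 = 310

310


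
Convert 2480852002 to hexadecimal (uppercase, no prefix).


2480852002 = 93DECC22 hex

93DECC22


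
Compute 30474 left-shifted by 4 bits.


0b111011100001010 << 4 = 0b1110111000010100000 = 487584

487584


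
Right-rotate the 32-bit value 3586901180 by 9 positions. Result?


Rotate 0b11010101110010111100010010111100 right by 9 (32-bit) = 0b1011110011010101110010111100010 = 1584063970

1584063970


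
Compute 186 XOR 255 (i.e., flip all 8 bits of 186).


186 ^ 255 = 69

69


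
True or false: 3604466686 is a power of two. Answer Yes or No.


0b11010110110101111100101111111110. Multiple bits set => No

No


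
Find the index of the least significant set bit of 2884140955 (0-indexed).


0b10101011111010000111111110011011. Lowest set bit at position 0

0


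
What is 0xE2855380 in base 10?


E2855380 hex = 3800388480 decimal

3800388480


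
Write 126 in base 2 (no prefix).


126 = 1111110 in binary

1111110


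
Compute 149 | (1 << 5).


149 | (1 << 5) = 149 | 32 = 181

181


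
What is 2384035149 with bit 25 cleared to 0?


2384035149 & ~(1 << 25) = 2350480717

2350480717


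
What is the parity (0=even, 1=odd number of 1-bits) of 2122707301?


0b1111110100001011111000101100101 has 18 ones => parity 0

0


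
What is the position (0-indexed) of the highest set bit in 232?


0b11101000. Highest set bit at position 7

7


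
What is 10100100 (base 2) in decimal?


10100100 in decimal = 164

164


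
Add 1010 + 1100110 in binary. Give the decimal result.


1010 + 1100110 = 1110000 = 112

112


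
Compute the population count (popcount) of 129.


0b10000001 has 2 set bits

2


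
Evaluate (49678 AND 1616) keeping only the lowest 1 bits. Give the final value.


Step 1: 49678 & 1616 = 512
Step 2: 512 & 1 = 0

0


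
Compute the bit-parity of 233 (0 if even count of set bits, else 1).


0b11101001 has 5 ones => parity 1

1


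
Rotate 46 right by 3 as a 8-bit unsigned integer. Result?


Rotate 0b101110 right by 3 (8-bit) = 0b11000101 = 197

197


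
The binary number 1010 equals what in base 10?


1010 in decimal = 10

10


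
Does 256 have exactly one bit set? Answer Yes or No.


0b100000000. Only one bit set => Yes

Yes


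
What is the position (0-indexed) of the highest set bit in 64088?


0b1111101001011000. Highest set bit at position 15

15


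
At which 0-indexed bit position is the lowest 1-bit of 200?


0b11001000. Lowest set bit at position 3

3


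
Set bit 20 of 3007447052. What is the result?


3007447052 | (1 << 20) = 3007447052 | 1048576 = 3008495628

3008495628


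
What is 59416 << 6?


0b1110100000011000 << 6 = 0b1110100000011000000000 = 3802624

3802624


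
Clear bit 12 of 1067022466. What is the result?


1067022466 & ~(1 << 12) = 1067018370

1067018370


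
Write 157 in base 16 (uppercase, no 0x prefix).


157 = 9D hex

9D


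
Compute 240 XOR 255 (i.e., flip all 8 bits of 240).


240 ^ 255 = 15

15


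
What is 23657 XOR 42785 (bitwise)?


0b101110001101001 ^ 0b1010011100100001 = 0b1111101101001000 = 64328

64328


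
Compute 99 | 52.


0b1100011 | 0b110100 = 0b1110111 = 119

119


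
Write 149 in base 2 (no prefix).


149 = 10010101 in binary

10010101


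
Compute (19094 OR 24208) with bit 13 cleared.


Step 1: 19094 | 24208 = 24214
Step 2: 24214 & ~(1 << 13) = 24214

24214


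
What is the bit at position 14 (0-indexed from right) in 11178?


0b10101110101010, position 14 = 0

0


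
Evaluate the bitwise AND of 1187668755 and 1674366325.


0b1000110110010100110001100010011 & 0b1100011110011001100110101110101 = 0b1000010110010000100000100010001 = 1120420113

1120420113


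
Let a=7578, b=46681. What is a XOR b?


7578 ^ 46681 = 43971

43971


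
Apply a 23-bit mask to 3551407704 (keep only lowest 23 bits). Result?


3551407704 & 8388607 = 3026520

3026520


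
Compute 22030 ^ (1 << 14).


22030 ^ (1 << 14) = 22030 ^ 16384 = 5646

5646


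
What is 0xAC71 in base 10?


AC71 hex = 44145 decimal

44145


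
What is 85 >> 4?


0b1010101 >> 4 = 0b101 = 5

5


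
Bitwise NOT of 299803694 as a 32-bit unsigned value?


~0b10001110111101010010000101110 = 0b11101110001000010101101111010001 = 3995163601 (32-bit unsigned)

3995163601


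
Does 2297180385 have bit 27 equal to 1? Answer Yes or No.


0b10001000111011000011000011100001, bit 27 = 1. Yes

Yes


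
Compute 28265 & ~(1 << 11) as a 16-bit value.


28265 & ~(1 << 11) = 26217

26217


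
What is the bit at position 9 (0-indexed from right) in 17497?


0b100010001011001, position 9 = 0

0


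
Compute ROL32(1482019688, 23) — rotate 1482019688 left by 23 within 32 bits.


Rotate 0b1011000010101011101001101101000 left by 23 (32-bit) = 0b10110100001011000010101011101001 = 3022793449

3022793449


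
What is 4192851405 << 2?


0b11111001111010011101010111001101 << 2 = 0b1111100111101001110101011100110100 = 16771405620

16771405620


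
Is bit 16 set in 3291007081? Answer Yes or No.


0b11000100001010001100100001101001, bit 16 = 0. No

No


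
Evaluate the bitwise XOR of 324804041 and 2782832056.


0b10011010111000001110111001001 ^ 0b10100101110111101010010110111000 = 0b10110110100000101011100001110001 = 3062020209

3062020209


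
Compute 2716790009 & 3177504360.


0b10100001111011101110110011111001 & 0b10111101011001001101111001101000 = 0b10100001011001001100110001101000 = 2707737704

2707737704


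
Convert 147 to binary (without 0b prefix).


147 = 10010011 in binary

10010011


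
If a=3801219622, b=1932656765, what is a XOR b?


3801219622 ^ 1932656765 = 2443182683

2443182683


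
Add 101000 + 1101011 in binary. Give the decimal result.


101000 + 1101011 = 10010011 = 147

147


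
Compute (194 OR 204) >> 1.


Step 1: 194 | 204 = 206
Step 2: 206 >> 1 = 103

103


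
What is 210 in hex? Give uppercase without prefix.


210 = D2 hex

D2


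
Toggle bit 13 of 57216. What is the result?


57216 ^ (1 << 13) = 57216 ^ 8192 = 65408

65408


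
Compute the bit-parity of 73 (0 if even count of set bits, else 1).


0b1001001 has 3 ones => parity 1

1


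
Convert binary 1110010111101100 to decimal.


1110010111101100 in decimal = 58860

58860


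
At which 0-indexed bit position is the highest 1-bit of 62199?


0b1111001011110111. Highest set bit at position 15

15


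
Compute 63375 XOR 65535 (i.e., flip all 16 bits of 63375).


63375 ^ 65535 = 2160

2160


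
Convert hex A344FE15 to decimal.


A344FE15 hex = 2739207701 decimal

2739207701


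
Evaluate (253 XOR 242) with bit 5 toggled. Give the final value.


Step 1: 253 ^ 242 = 15
Step 2: 15 ^ (1 << 5) = 15 ^ 32 = 47

47


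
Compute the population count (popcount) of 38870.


0b1001011111010110 has 10 set bits

10


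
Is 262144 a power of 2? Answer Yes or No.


0b1000000000000000000. Only one bit set => Yes

Yes


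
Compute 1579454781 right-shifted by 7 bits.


0b1011110001001001001000100111101 >> 7 = 0b101111000100100100100010 = 12339490

12339490


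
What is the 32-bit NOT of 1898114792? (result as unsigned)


~0b1110001001000101110111011101000 = 0b10001110110111010001000100010111 = 2396852503 (32-bit unsigned)

2396852503


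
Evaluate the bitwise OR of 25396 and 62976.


0b110001100110100 | 0b1111011000000000 = 0b1111011100110100 = 63284

63284


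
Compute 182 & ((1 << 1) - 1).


182 & 1 = 0

0


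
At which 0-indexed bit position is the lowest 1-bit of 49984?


0b1100001101000000. Lowest set bit at position 6

6


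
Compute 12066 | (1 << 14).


12066 | (1 << 14) = 12066 | 16384 = 28450

28450


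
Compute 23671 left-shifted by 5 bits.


0b101110001110111 << 5 = 0b10111000111011100000 = 757472

757472


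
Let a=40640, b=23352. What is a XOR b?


40640 ^ 23352 = 50680

50680


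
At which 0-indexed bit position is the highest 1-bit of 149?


0b10010101. Highest set bit at position 7

7


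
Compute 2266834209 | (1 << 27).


2266834209 | (1 << 27) = 2266834209 | 134217728 = 2401051937

2401051937


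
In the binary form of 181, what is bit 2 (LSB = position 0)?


0b10110101, position 2 = 1

1


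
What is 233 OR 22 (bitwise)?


0b11101001 | 0b10110 = 0b11111111 = 255

255


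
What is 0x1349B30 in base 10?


1349B30 hex = 20224816 decimal

20224816


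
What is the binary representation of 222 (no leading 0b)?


222 = 11011110 in binary

11011110


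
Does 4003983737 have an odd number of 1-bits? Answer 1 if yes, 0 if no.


0b11101110101001111111000101111001 has 21 ones => parity 1

1


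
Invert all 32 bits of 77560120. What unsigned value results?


77560120 ^ 4294967295 = 4217407175

4217407175


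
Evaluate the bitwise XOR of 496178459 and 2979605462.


0b11101100100110001010100011011 ^ 0b10110001100110010010101111010110 = 0b10101100000010100011111011001101 = 2886352589

2886352589


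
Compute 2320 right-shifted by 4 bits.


0b100100010000 >> 4 = 0b10010001 = 145

145


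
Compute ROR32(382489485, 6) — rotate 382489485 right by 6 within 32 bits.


Rotate 0b10110110011000101001110001101 right by 6 (32-bit) = 0b110100010110110011000101001110 = 878391630

878391630


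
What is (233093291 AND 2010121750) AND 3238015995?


Step 1: 233093291 & 2010121750 = 96468994
Step 2: 96468994 & 3238015995 = 16777218

16777218


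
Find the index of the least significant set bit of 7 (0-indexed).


0b111. Lowest set bit at position 0

0


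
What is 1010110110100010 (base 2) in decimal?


1010110110100010 in decimal = 44450

44450


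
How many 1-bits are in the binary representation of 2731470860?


0b10100010110011101111000000001100 has 14 set bits

14


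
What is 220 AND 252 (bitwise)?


0b11011100 & 0b11111100 = 0b11011100 = 220

220


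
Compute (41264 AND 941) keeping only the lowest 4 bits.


Step 1: 41264 & 941 = 288
Step 2: 288 & 15 = 0

0


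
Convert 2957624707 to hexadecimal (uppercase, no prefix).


2957624707 = B049C583 hex

B049C583


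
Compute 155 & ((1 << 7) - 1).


155 & 127 = 27

27


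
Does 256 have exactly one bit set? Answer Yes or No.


0b100000000. Only one bit set => Yes

Yes


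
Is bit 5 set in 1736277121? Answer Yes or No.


0b1100111011111010111110010000001, bit 5 = 0. No

No


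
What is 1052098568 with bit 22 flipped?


1052098568 ^ (1 << 22) = 1052098568 ^ 4194304 = 1056292872

1056292872


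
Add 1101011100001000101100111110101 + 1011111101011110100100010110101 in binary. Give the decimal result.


1101011100001000101100111110101 + 1011111101011110100100010110101 = 11001011001100111010001010101010 = 3409158826

3409158826


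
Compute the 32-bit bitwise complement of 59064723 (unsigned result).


~0b11100001010100000110010011 = 0b11111100011110101011111001101100 = 4235902572 (32-bit unsigned)

4235902572


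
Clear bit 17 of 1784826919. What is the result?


1784826919 & ~(1 << 17) = 1784695847

1784695847


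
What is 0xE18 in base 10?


E18 hex = 3608 decimal

3608


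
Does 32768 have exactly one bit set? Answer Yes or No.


0b1000000000000000. Only one bit set => Yes

Yes


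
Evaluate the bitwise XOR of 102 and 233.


0b1100110 ^ 0b11101001 = 0b10001111 = 143

143


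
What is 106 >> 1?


0b1101010 >> 1 = 0b110101 = 53

53


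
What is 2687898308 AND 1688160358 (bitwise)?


0b10100000001101100001001011000100 & 0b1100100100111110100100001100110 = 0b100000000101100000000001000100 = 538312772

538312772


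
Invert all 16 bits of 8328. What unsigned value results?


8328 ^ 65535 = 57207

57207


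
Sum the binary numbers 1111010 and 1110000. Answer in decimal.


1111010 + 1110000 = 11101010 = 234

234


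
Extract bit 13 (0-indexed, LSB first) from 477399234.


0b11100011101001000100011000010, position 13 = 0

0


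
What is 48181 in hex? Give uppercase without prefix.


48181 = BC35 hex

BC35


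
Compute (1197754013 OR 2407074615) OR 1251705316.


Step 1: 1197754013 | 2407074615 = 3481096127
Step 2: 3481096127 | 1251705316 = 3489648639

3489648639


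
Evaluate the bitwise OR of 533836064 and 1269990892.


0b11111110100011011000100100000 | 0b1001011101100101000010111101100 = 0b1011111111100111011010111101100 = 1609807340

1609807340


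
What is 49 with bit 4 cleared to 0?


49 & ~(1 << 4) = 33

33


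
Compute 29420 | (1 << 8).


29420 | (1 << 8) = 29420 | 256 = 29676

29676


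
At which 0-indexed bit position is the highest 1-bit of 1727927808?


0b1100110111111100001011000000000. Highest set bit at position 30

30


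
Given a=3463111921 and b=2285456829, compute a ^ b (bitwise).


3463111921 ^ 2285456829 = 1179887948

1179887948


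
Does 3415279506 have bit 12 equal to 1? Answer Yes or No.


0b11001011100100010000011110010010, bit 12 = 0. No

No


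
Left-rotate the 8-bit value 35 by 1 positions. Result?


Rotate 0b100011 left by 1 (8-bit) = 0b1000110 = 70

70


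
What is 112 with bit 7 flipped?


112 ^ (1 << 7) = 112 ^ 128 = 240

240


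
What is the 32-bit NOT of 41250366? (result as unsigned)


~0b10011101010110111000111110 = 0b11111101100010101001000111000001 = 4253716929 (32-bit unsigned)

4253716929


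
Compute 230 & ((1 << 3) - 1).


230 & 7 = 6

6


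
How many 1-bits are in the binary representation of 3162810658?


0b10111100100001001010100100100010 has 13 set bits

13


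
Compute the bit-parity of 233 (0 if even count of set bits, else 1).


0b11101001 has 5 ones => parity 1

1


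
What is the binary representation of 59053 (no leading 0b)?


59053 = 1110011010101101 in binary

1110011010101101


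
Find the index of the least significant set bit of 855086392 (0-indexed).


0b110010111101111001010100111000. Lowest set bit at position 3

3


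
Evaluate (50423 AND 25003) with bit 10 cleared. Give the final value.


Step 1: 50423 & 25003 = 16547
Step 2: 16547 & ~(1 << 10) = 16547

16547


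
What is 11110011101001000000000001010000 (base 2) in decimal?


11110011101001000000000001010000 in decimal = 4087611472

4087611472


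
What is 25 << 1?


0b11001 << 1 = 0b110010 = 50

50


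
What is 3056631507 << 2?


0b10110110001100000111111011010011 << 2 = 0b1011011000110000011111101101001100 = 12226526028

12226526028


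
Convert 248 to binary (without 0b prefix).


248 = 11111000 in binary

11111000


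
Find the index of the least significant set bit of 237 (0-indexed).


0b11101101. Lowest set bit at position 0

0


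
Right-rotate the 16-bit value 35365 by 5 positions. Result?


Rotate 0b1000101000100101 right by 5 (16-bit) = 0b10110001010001 = 11345

11345


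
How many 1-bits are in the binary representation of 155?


0b10011011 has 5 set bits

5


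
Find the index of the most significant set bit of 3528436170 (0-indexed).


0b11010010010011111010100111001010. Highest set bit at position 31

31


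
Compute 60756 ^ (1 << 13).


60756 ^ (1 << 13) = 60756 ^ 8192 = 52564

52564


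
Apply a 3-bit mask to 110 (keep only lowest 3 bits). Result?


110 & 7 = 6

6


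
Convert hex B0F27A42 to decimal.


B0F27A42 hex = 2968681026 decimal

2968681026


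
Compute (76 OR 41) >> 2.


Step 1: 76 | 41 = 109
Step 2: 109 >> 2 = 27

27


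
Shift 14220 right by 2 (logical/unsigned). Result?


0b11011110001100 >> 2 = 0b110111100011 = 3555

3555


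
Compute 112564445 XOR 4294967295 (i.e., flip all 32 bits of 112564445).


112564445 ^ 4294967295 = 4182402850

4182402850


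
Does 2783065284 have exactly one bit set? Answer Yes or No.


0b10100101111000100011010011000100. Multiple bits set => No

No


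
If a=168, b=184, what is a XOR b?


168 ^ 184 = 16

16


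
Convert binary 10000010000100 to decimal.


10000010000100 in decimal = 8324

8324


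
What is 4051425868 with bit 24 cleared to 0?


4051425868 & ~(1 << 24) = 4034648652

4034648652


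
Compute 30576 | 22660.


0b111011101110000 | 0b101100010000100 = 0b111111111110100 = 32756

32756


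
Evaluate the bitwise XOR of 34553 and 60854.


0b1000011011111001 ^ 0b1110110110110110 = 0b110101101001111 = 27471

27471


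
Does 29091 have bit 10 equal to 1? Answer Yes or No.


0b111000110100011, bit 10 = 0. No

No


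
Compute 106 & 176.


0b1101010 & 0b10110000 = 0b100000 = 32

32


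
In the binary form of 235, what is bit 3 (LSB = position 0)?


0b11101011, position 3 = 1

1


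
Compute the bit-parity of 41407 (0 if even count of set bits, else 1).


0b1010000110111111 has 10 ones => parity 0

0


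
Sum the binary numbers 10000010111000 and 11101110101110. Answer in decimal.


10000010111000 + 11101110101110 = 101110001100110 = 23654

23654


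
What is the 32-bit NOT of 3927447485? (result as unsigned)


~0b11101010000110000001011110111101 = 0b10101111001111110100001000010 = 367519810 (32-bit unsigned)

367519810


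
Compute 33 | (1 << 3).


33 | (1 << 3) = 33 | 8 = 41

41


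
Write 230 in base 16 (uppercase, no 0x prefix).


230 = E6 hex

E6


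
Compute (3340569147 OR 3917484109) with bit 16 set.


Step 1: 3340569147 | 3917484109 = 4020050559
Step 2: 4020050559 | (1 << 16) = 4020050559 | 65536 = 4020050559

4020050559


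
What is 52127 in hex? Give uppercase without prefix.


52127 = CB9F hex

CB9F


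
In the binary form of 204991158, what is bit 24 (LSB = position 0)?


0b1100001101111110101010110110, position 24 = 0

0


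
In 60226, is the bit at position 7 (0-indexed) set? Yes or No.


0b1110101101000010, bit 7 = 0. No

No


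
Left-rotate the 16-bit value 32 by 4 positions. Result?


Rotate 0b100000 left by 4 (16-bit) = 0b1000000000 = 512

512


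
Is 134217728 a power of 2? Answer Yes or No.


0b1000000000000000000000000000. Only one bit set => Yes

Yes


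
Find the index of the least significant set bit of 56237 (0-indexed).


0b1101101110101101. Lowest set bit at position 0

0


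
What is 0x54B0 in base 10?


54B0 hex = 21680 decimal

21680


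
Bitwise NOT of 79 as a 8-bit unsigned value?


~0b1001111 = 0b10110000 = 176 (8-bit unsigned)

176


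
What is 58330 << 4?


0b1110001111011010 << 4 = 0b11100011110110100000 = 933280

933280


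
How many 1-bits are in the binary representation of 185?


0b10111001 has 5 set bits

5


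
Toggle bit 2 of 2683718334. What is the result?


2683718334 ^ (1 << 2) = 2683718334 ^ 4 = 2683718330

2683718330


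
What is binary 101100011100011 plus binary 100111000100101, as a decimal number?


101100011100011 + 100111000100101 = 1010011100001000 = 42760

42760


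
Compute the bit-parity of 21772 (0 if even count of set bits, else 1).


0b101010100001100 has 6 ones => parity 0

0


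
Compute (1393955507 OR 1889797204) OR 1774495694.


Step 1: 1393955507 | 1889797204 = 1941313271
Step 2: 1941313271 | 1774495694 = 2079766527

2079766527


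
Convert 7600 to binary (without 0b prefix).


7600 = 1110110110000 in binary

1110110110000


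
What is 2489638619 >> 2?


0b10010100011001001101111011011011 >> 2 = 0b100101000110010011011110110110 = 622409654

622409654


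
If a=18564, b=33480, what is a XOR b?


18564 ^ 33480 = 51788

51788


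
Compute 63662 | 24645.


0b1111100010101110 | 0b110000001000101 = 0b1111100011101111 = 63727

63727


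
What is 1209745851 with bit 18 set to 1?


1209745851 | (1 << 18) = 1209745851 | 262144 = 1210007995

1210007995


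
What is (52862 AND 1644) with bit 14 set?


Step 1: 52862 & 1644 = 1644
Step 2: 1644 | (1 << 14) = 1644 | 16384 = 18028

18028


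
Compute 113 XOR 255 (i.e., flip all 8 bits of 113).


113 ^ 255 = 142

142


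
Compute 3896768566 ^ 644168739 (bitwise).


0b11101000010000111111100000110110 ^ 0b100110011001010011110000100011 = 0b11001110001001101100010000010101 = 3458647061

3458647061


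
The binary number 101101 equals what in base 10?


101101 in decimal = 45

45


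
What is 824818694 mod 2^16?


824818694 & 65535 = 48134

48134


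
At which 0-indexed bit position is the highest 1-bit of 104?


0b1101000. Highest set bit at position 6

6


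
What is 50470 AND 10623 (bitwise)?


0b1100010100100110 & 0b10100101111111 = 0b100100110 = 294

294


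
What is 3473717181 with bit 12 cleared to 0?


3473717181 & ~(1 << 12) = 3473713085

3473713085


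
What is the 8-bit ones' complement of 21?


21 ^ 255 = 234

234


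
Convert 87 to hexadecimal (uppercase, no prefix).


87 = 57 hex

57


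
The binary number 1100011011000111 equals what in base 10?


1100011011000111 in decimal = 50887

50887


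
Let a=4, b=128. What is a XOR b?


4 ^ 128 = 132

132


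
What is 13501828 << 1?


0b110011100000010110000100 << 1 = 0b1100111000000101100001000 = 27003656

27003656


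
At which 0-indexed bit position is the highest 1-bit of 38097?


0b1001010011010001. Highest set bit at position 15

15


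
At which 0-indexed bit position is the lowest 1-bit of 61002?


0b1110111001001010. Lowest set bit at position 1

1


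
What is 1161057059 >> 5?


0b1000101001101000101001100100011 >> 5 = 0b10001010011010001010011001 = 36283033

36283033


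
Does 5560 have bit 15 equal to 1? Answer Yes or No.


0b1010110111000, bit 15 = 0. No

No


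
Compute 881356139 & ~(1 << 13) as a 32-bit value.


881356139 & ~(1 << 13) = 881347947

881347947


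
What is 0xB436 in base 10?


B436 hex = 46134 decimal

46134


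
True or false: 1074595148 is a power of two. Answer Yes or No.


0b1000000000011010000010101001100. Multiple bits set => No

No


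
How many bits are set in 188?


0b10111100 has 5 set bits

5


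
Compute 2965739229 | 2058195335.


0b10110000110001011001011011011101 | 0b1111010101011011001000110000111 = 0b11111010111011011001011111011111 = 4209874911

4209874911


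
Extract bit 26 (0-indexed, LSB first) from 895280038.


0b110101010111001110001110100110, position 26 = 1

1


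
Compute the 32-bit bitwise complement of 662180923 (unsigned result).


~0b100111011110000001010000111011 = 0b11011000100001111110101111000100 = 3632786372 (32-bit unsigned)

3632786372


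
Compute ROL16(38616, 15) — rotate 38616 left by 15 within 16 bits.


Rotate 0b1001011011011000 left by 15 (16-bit) = 0b100101101101100 = 19308

19308


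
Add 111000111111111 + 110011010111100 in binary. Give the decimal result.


111000111111111 + 110011010111100 = 1101100010111011 = 55483

55483


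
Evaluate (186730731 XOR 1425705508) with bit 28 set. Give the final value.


Step 1: 186730731 ^ 1425705508 = 1608237775
Step 2: 1608237775 | (1 << 28) = 1608237775 | 268435456 = 1608237775

1608237775


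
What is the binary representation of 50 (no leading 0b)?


50 = 110010 in binary

110010


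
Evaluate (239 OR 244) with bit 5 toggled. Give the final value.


Step 1: 239 | 244 = 255
Step 2: 255 ^ (1 << 5) = 255 ^ 32 = 223

223


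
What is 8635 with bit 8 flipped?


8635 ^ (1 << 8) = 8635 ^ 256 = 8379

8379


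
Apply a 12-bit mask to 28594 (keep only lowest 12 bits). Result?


28594 & 4095 = 4018

4018


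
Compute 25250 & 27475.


0b110001010100010 & 0b110101101010011 = 0b110001000000010 = 25090

25090


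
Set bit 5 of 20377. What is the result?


20377 | (1 << 5) = 20377 | 32 = 20409

20409


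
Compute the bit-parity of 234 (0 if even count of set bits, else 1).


0b11101010 has 5 ones => parity 1

1


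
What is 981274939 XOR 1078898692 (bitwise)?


0b111010011111010001000100111011 ^ 0b1000000010011101011000000000100 = 0b1111010001100111010000100111111 = 2050203967

2050203967


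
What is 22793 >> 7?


0b101100100001001 >> 7 = 0b10110010 = 178

178


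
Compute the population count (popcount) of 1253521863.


0b1001010101101110011100111000111 has 18 set bits

18


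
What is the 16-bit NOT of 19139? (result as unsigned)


~0b100101011000011 = 0b1011010100111100 = 46396 (16-bit unsigned)

46396


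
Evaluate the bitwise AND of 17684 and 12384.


0b100010100010100 & 0b11000001100000 = 0b0 = 0

0


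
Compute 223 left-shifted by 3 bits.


0b11011111 << 3 = 0b11011111000 = 1784

1784


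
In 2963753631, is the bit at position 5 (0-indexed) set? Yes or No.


0b10110000101001110100101010011111, bit 5 = 0. No

No


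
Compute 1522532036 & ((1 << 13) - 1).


1522532036 & 8191 = 7876

7876


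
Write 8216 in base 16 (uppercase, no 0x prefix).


8216 = 2018 hex

2018


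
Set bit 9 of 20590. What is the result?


20590 | (1 << 9) = 20590 | 512 = 21102

21102


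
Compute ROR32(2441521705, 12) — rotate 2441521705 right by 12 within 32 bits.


Rotate 0b10010001100001101010101000101001 right by 12 (32-bit) = 0b10100010100110010001100001101010 = 2727942250

2727942250


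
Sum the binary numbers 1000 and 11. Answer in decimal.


1000 + 11 = 1011 = 11

11


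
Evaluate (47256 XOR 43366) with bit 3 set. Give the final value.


Step 1: 47256 ^ 43366 = 4606
Step 2: 4606 | (1 << 3) = 4606 | 8 = 4606

4606


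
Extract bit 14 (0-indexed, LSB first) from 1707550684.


0b1100101110001110010011111011100, position 14 = 0

0


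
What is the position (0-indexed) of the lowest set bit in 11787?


0b10111000001011. Lowest set bit at position 0

0


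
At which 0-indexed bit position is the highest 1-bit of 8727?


0b10001000010111. Highest set bit at position 13

13


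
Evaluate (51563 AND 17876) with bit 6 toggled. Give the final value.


Step 1: 51563 & 17876 = 16704
Step 2: 16704 ^ (1 << 6) = 16704 ^ 64 = 16640

16640


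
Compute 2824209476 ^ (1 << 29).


2824209476 ^ (1 << 29) = 2824209476 ^ 536870912 = 2287338564

2287338564


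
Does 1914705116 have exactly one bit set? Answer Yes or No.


0b1110010001000000001010011011100. Multiple bits set => No

No


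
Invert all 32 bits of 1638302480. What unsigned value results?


1638302480 ^ 4294967295 = 2656664815

2656664815


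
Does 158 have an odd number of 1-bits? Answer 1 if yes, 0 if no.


0b10011110 has 5 ones => parity 1

1


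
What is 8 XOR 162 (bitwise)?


0b1000 ^ 0b10100010 = 0b10101010 = 170

170


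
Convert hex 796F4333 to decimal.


796F4333 hex = 2037334835 decimal

2037334835


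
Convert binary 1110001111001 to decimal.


1110001111001 in decimal = 7289

7289


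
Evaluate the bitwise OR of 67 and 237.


0b1000011 | 0b11101101 = 0b11101111 = 239

239


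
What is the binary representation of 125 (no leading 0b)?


125 = 1111101 in binary

1111101


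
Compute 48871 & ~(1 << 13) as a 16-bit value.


48871 & ~(1 << 13) = 40679

40679


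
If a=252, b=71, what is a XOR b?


252 ^ 71 = 187

187


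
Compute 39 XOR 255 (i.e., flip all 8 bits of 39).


39 ^ 255 = 216

216


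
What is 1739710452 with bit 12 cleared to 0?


1739710452 & ~(1 << 12) = 1739706356

1739706356


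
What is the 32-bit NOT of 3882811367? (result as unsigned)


~0b11100111011011101111111111100111 = 0b11000100100010000000000011000 = 412155928 (32-bit unsigned)

412155928


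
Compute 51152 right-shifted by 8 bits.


0b1100011111010000 >> 8 = 0b11000111 = 199

199


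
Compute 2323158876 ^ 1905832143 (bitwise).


0b10001010011110001001011101011100 ^ 0b1110001100110001011000011001111 = 0b11111011111000000010011110010011 = 4225771411

4225771411


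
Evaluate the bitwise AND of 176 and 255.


0b10110000 & 0b11111111 = 0b10110000 = 176

176


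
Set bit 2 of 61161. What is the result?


61161 | (1 << 2) = 61161 | 4 = 61165

61165


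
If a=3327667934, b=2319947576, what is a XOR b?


3327667934 ^ 2319947576 = 1277147622

1277147622


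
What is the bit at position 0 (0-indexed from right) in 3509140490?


0b11010001001010010011110000001010, position 0 = 0

0


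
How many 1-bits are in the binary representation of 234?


0b11101010 has 5 set bits

5


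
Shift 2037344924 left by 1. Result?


0b1111001011011110110101010011100 << 1 = 0b11110010110111101101010100111000 = 4074689848

4074689848


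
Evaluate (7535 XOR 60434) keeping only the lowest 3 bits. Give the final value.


Step 1: 7535 ^ 60434 = 61821
Step 2: 61821 & 7 = 5

5


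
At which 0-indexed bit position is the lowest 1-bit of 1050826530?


0b111110101000100101011100100010. Lowest set bit at position 1

1


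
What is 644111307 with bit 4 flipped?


644111307 ^ (1 << 4) = 644111307 ^ 16 = 644111323

644111323


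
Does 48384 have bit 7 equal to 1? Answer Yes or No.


0b1011110100000000, bit 7 = 0. No

No


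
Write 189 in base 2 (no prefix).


189 = 10111101 in binary

10111101


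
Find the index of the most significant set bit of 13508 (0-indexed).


0b11010011000100. Highest set bit at position 13

13


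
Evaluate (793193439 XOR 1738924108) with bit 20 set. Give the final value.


Step 1: 793193439 ^ 1738924108 = 1222822803
Step 2: 1222822803 | (1 << 20) = 1222822803 | 1048576 = 1223871379

1223871379


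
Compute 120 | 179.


0b1111000 | 0b10110011 = 0b11111011 = 251

251


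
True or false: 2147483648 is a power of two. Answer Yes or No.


0b10000000000000000000000000000000. Only one bit set => Yes

Yes


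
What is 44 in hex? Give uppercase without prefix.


44 = 2C hex

2C


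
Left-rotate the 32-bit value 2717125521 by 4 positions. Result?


Rotate 0b10100001111101000000101110010001 left by 4 (32-bit) = 0b11111010000001011100100011010 = 524335386

524335386


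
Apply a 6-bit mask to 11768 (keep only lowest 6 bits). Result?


11768 & 63 = 56

56


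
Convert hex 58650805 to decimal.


58650805 hex = 1483016197 decimal

1483016197


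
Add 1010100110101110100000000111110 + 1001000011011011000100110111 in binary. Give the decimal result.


1010100110101110100000000111110 + 1001000011011011000100110111 = 1011101111001001111000101110101 = 1575285109

1575285109


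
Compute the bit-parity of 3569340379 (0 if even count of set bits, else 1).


0b11010100101111111100111111011011 has 23 ones => parity 1

1


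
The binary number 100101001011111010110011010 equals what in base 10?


100101001011111010110011010 in decimal = 77985178

77985178


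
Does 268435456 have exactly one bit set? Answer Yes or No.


0b10000000000000000000000000000. Only one bit set => Yes

Yes


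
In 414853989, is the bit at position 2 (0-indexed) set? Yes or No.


0b11000101110100010101101100101, bit 2 = 1. Yes

Yes


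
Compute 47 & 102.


0b101111 & 0b1100110 = 0b100110 = 38

38


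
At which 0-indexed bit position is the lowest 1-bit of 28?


0b11100. Lowest set bit at position 2

2


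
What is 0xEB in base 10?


EB hex = 235 decimal

235


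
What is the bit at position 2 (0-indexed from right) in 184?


0b10111000, position 2 = 0

0


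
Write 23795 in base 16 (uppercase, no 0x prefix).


23795 = 5CF3 hex

5CF3


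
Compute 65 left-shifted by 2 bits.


0b1000001 << 2 = 0b100000100 = 260

260


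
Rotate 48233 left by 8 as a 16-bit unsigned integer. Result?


Rotate 0b1011110001101001 left by 8 (16-bit) = 0b110100110111100 = 27068

27068


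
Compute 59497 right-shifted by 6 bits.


0b1110100001101001 >> 6 = 0b1110100001 = 929

929


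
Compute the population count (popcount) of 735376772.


0b101011110101001111010110000100 has 16 set bits

16


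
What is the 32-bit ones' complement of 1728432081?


1728432081 ^ 4294967295 = 2566535214

2566535214


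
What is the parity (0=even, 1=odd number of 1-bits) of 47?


0b101111 has 5 ones => parity 1

1


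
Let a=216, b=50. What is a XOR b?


216 ^ 50 = 234

234


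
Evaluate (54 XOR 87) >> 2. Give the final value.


Step 1: 54 ^ 87 = 97
Step 2: 97 >> 2 = 24

24


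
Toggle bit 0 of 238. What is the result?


238 ^ (1 << 0) = 238 ^ 1 = 239

239


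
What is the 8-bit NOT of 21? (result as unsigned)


~0b10101 = 0b11101010 = 234 (8-bit unsigned)

234


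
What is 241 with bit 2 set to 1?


241 | (1 << 2) = 241 | 4 = 245

245


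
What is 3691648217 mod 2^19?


3691648217 & 524287 = 136409

136409


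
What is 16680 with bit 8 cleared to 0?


16680 & ~(1 << 8) = 16424

16424


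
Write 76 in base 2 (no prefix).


76 = 1001100 in binary

1001100


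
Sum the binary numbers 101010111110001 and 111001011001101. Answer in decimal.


101010111110001 + 111001011001101 = 1100100010111110 = 51390

51390


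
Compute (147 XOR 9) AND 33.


Step 1: 147 ^ 9 = 154
Step 2: 154 & 33 = 0

0


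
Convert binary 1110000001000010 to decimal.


1110000001000010 in decimal = 57410

57410


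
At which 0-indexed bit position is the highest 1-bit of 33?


0b100001. Highest set bit at position 5

5


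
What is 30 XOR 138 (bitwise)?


0b11110 ^ 0b10001010 = 0b10010100 = 148

148


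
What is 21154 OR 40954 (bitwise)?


0b101001010100010 | 0b1001111111111010 = 0b1101111111111010 = 57338

57338


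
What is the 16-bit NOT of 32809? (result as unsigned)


~0b1000000000101001 = 0b111111111010110 = 32726 (16-bit unsigned)

32726


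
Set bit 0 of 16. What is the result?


16 | (1 << 0) = 16 | 1 = 17

17


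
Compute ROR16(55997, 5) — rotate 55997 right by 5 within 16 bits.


Rotate 0b1101101010111101 right by 5 (16-bit) = 0b1110111011010101 = 61141

61141


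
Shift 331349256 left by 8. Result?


0b10011101111111111110100001000 << 8 = 0b1001110111111111111010000100000000000 = 84825409536

84825409536


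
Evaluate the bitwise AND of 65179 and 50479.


0b1111111010011011 & 0b1100010100101111 = 0b1100010000001011 = 50187

50187


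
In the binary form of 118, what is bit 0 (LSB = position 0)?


0b1110110, position 0 = 0

0


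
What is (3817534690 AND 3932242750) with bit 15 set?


Step 1: 3817534690 & 3932242750 = 3791667234
Step 2: 3791667234 | (1 << 15) = 3791667234 | 32768 = 3791700002

3791700002


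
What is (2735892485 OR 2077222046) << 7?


Step 1: 2735892485 | 2077222046 = 4225756319
Step 2: 4225756319 << 7 = 540896808832

540896808832


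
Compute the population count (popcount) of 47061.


0b1011011111010101 has 11 set bits

11


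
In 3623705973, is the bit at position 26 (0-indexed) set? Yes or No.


0b11010111111111010101110101110101, bit 26 = 1. Yes

Yes


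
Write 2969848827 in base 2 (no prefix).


2969848827 = 10110001000001000100101111111011 in binary

10110001000001000100101111111011


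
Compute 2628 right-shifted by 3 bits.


0b101001000100 >> 3 = 0b101001000 = 328

328


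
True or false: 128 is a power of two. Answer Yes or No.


0b10000000. Only one bit set => Yes

Yes


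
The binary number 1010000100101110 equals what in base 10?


1010000100101110 in decimal = 41262

41262


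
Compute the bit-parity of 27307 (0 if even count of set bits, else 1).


0b110101010101011 has 9 ones => parity 1

1


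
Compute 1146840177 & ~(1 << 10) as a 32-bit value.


1146840177 & ~(1 << 10) = 1146839153

1146839153


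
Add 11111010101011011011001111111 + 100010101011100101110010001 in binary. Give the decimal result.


11111010101011011011001111111 + 100010101011100101110010001 = 100011101010111000001000010000 = 598442512

598442512


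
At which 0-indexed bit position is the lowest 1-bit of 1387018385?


0b1010010101011000011100010010001. Lowest set bit at position 0

0


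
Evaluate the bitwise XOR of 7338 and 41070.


0b1110010101010 ^ 0b1010000001101110 = 0b1011110011000100 = 48324

48324


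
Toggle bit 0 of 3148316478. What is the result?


3148316478 ^ (1 << 0) = 3148316478 ^ 1 = 3148316479

3148316479


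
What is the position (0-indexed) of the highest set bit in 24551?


0b101111111100111. Highest set bit at position 14

14


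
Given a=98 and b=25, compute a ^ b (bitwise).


98 ^ 25 = 123

123


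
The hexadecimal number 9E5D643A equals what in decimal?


9E5D643A hex = 2656920634 decimal

2656920634


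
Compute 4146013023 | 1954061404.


0b11110111000111110010001101011111 | 0b1110100011110001001110001011100 = 0b11110111011111111011111101011111 = 4152344415

4152344415


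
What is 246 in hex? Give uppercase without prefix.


246 = F6 hex

F6


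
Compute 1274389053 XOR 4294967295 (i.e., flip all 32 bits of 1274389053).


1274389053 ^ 4294967295 = 3020578242

3020578242


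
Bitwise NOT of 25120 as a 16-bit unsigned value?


~0b110001000100000 = 0b1001110111011111 = 40415 (16-bit unsigned)

40415


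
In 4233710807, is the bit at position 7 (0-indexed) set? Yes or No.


0b11111100010110010100110011010111, bit 7 = 1. Yes

Yes


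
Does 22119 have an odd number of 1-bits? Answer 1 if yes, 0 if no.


0b101011001100111 has 9 ones => parity 1

1


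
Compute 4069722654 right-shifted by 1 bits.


0b11110010100100110000101000011110 >> 1 = 0b1111001010010011000010100001111 = 2034861327

2034861327
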